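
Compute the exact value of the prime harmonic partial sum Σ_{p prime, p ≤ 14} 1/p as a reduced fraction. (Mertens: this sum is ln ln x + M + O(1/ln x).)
Σ 1/p = 40361/30030

π(14) = 6, so the primes ≤ 14 are [2, 3, 5, 7, 11, 13]. Summing 1/p over these primes: 40361/30030 ≈ 1.3440. Mertens estimate ln ln(14) + 0.2615 ≈ 1.2319.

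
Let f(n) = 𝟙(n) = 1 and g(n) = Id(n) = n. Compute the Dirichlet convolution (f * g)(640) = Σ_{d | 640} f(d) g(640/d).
(𝟙 * Id)(640) = 1530

Divisors of 640: [1, 2, 4, 5, 8, 10, 16, 20, 32, 40, 64, 80, 128, 160, 320, 640]. For each d | 640:
  d = 1: 𝟙(1) · Id(640/1) = 1 · 640 = 640
  d = 2: 𝟙(2) · Id(640/2) = 1 · 320 = 320
  d = 4: 𝟙(4) · Id(640/4) = 1 · 160 = 160
  d = 5: 𝟙(5) · Id(640/5) = 1 · 128 = 128
  d = 8: 𝟙(8) · Id(640/8) = 1 · 80 = 80
  d = 10: 𝟙(10) · Id(640/10) = 1 · 64 = 64
  d = 16: 𝟙(16) · Id(640/16) = 1 · 40 = 40
  d = 20: 𝟙(20) · Id(640/20) = 1 · 32 = 32
  d = 32: 𝟙(32) · Id(640/32) = 1 · 20 = 20
  d = 40: 𝟙(40) · Id(640/40) = 1 · 16 = 16
  d = 64: 𝟙(64) · Id(640/64) = 1 · 10 = 10
  d = 80: 𝟙(80) · Id(640/80) = 1 · 8 = 8
  d = 128: 𝟙(128) · Id(640/128) = 1 · 5 = 5
  d = 160: 𝟙(160) · Id(640/160) = 1 · 4 = 4
  d = 320: 𝟙(320) · Id(640/320) = 1 · 2 = 2
  d = 640: 𝟙(640) · Id(640/640) = 1 · 1 = 1
Summing: (𝟙 * Id)(640) = 640 + 320 + 160 + 128 + 80 + 64 + 40 + 32 + 20 + 16 + 10 + 8 + 5 + 4 + 2 + 1 = 1530.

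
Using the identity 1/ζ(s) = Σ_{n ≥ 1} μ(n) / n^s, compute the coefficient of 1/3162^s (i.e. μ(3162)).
μ(3162) = 1

Factor n = 3162 = 2 · 3 · 17 · 31. μ(n) = 0 if any exponent ≥ 2 (not squarefree); otherwise μ(n) = (−1)^{ω(n)} where ω(n) is the number of distinct prime factors. Applying: μ(3162) = 1.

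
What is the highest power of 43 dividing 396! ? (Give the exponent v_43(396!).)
v_43(396!) = 9

Legendre's formula: v_p(n!) = Σ_{k ≥ 1} ⌊n / p^k⌋. For p = 43, n = 396, the terms are:
  ⌊396/43^1⌋ = ⌊396/43⌋ = 9
(the next term ⌊396/43^2⌋ = 0, terminating the sum). Summing: v_43(396!) = 9 = 9.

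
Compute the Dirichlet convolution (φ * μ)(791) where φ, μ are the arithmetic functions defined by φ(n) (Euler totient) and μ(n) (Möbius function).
(φ * μ)(791) = 555

Divisors of 791: [1, 7, 113, 791]. For each d | 791:
  d = 1: φ(1) · μ(791/1) = 1 · 1 = 1
  d = 7: φ(7) · μ(791/7) = 6 · -1 = -6
  d = 113: φ(113) · μ(791/113) = 112 · -1 = -112
  d = 791: φ(791) · μ(791/791) = 672 · 1 = 672
Summing: (φ * μ)(791) = 1 + -6 + -112 + 672 = 555.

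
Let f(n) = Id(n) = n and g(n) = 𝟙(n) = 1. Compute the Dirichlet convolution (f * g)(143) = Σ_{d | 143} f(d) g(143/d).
(Id * 𝟙)(143) = 168

Divisors of 143: [1, 11, 13, 143]. For each d | 143:
  d = 1: Id(1) · 𝟙(143/1) = 1 · 1 = 1
  d = 11: Id(11) · 𝟙(143/11) = 11 · 1 = 11
  d = 13: Id(13) · 𝟙(143/13) = 13 · 1 = 13
  d = 143: Id(143) · 𝟙(143/143) = 143 · 1 = 143
Summing: (Id * 𝟙)(143) = 1 + 11 + 13 + 143 = 168.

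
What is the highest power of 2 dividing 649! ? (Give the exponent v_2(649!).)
v_2(649!) = 645

Legendre's formula: v_p(n!) = Σ_{k ≥ 1} ⌊n / p^k⌋. For p = 2, n = 649, the terms are:
  ⌊649/2^1⌋ = ⌊649/2⌋ = 324
  ⌊649/2^2⌋ = ⌊649/4⌋ = 162
  ⌊649/2^3⌋ = ⌊649/8⌋ = 81
  ⌊649/2^4⌋ = ⌊649/16⌋ = 40
  ⌊649/2^5⌋ = ⌊649/32⌋ = 20
  ⌊649/2^6⌋ = ⌊649/64⌋ = 10
  ⌊649/2^7⌋ = ⌊649/128⌋ = 5
  ⌊649/2^8⌋ = ⌊649/256⌋ = 2
  ⌊649/2^9⌋ = ⌊649/512⌋ = 1
(the next term ⌊649/2^10⌋ = 0, terminating the sum). Summing: v_2(649!) = 324 + 162 + 81 + 40 + 20 + 10 + 5 + 2 + 1 = 645.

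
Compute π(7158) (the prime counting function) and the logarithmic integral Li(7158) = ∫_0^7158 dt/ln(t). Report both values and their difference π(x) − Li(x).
π(7158) = 915;  Li(7158) ≈ 932.15;  π(x) − Li(x) ≈ -17.15.

Direct count of primes ≤ 7158 gives π(7158) = 915. Numerical evaluation of the logarithmic integral gives Li(7158) ≈ 932.15. The difference π(x) − Li(x) ≈ -17.15 is typically negative for small/moderate x (Li(x) overestimates), though Littlewood's theorem shows this sign changes infinitely often.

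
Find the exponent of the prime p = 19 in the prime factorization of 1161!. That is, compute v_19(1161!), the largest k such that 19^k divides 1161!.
v_19(1161!) = 64

Legendre's formula: v_p(n!) = Σ_{k ≥ 1} ⌊n / p^k⌋. For p = 19, n = 1161, the terms are:
  ⌊1161/19^1⌋ = ⌊1161/19⌋ = 61
  ⌊1161/19^2⌋ = ⌊1161/361⌋ = 3
(the next term ⌊1161/19^3⌋ = 0, terminating the sum). Summing: v_19(1161!) = 61 + 3 = 64.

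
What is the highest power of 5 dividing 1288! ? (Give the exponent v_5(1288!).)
v_5(1288!) = 320

Legendre's formula: v_p(n!) = Σ_{k ≥ 1} ⌊n / p^k⌋. For p = 5, n = 1288, the terms are:
  ⌊1288/5^1⌋ = ⌊1288/5⌋ = 257
  ⌊1288/5^2⌋ = ⌊1288/25⌋ = 51
  ⌊1288/5^3⌋ = ⌊1288/125⌋ = 10
  ⌊1288/5^4⌋ = ⌊1288/625⌋ = 2
(the next term ⌊1288/5^5⌋ = 0, terminating the sum). Summing: v_5(1288!) = 257 + 51 + 10 + 2 = 320.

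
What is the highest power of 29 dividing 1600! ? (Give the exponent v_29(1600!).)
v_29(1600!) = 56

Legendre's formula: v_p(n!) = Σ_{k ≥ 1} ⌊n / p^k⌋. For p = 29, n = 1600, the terms are:
  ⌊1600/29^1⌋ = ⌊1600/29⌋ = 55
  ⌊1600/29^2⌋ = ⌊1600/841⌋ = 1
(the next term ⌊1600/29^3⌋ = 0, terminating the sum). Summing: v_29(1600!) = 55 + 1 = 56.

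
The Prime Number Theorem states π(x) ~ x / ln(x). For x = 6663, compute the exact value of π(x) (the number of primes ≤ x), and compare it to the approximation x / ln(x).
π(6663) = 859;  x/ln(x) ≈ 756.79;  relative error ≈ 11.90%.

Directly count primes up to 6663: π(6663) = 859. The PNT approximation gives 6663/ln(6663) ≈ 6663/8.80433 ≈ 756.79. Relative error (π(x) − x/ln(x)) / π(x) ≈ 11.90%; the approximation is known to undercount slightly (Li(x) is a better estimate).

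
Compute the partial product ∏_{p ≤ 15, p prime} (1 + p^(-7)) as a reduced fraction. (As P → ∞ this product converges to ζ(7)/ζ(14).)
∏ = 131129952026000311359081292/130052142598591679794453125

The primes p ≤ 15 are [2, 3, 5, 7, 11, 13]. For each, (1 + 1/p^7) = (p^7 + 1)/p^7. Multiplying these fractions over p ∈ [2, 3, 5, 7, 11, 13] gives 131129952026000311359081292/130052142598591679794453125. (In the limit P → ∞ this tends to ζ(7)/ζ(14).)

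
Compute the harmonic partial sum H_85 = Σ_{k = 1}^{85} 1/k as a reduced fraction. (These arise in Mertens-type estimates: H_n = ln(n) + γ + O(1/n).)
H_85 = 3689819414629973415931738804725211919/734184632222154704090370027645633600

Direct summation: H_85 = 1 + 1/2 + ... + 1/85. The least common denominator is lcm(1, ..., 85) = 8076030954443701744994070304101969600; over this denominator the numerator is 8076030954443701744994070304101969600 + 4038015477221850872497035152050984800 + 2692010318147900581664690101367323200 + 2019007738610925436248517576025492400 + 1615206190888740348998814060820393920 + 1346005159073950290832345050683661600 + 1153718707777671677856295757728852800 + 1009503869305462718124258788012746200 + 897336772715966860554896700455774400 + 807603095444370174499407030410196960 + 734184632222154704090370027645633600 + 673002579536975145416172525341830800 + 621233150341823211153390023392459200 + 576859353888835838928147878864426400 + 538402063629580116332938020273464640 + 504751934652731359062129394006373100 + 475060644379041279117298253182468800 + 448668386357983430277448350227887200 + 425054260760194828683898437057998400 + 403801547722185087249703515205098480 + 384572902592557225952098585909617600 + 367092316111077352045185013822816800 + 351131780627987032391046534960955200 + 336501289768487572708086262670915400 + 323041238177748069799762812164078784 + 310616575170911605576695011696229600 + 299112257571988953518298900151924800 + 288429676944417919464073939432213200 + 278483826015300060172209320831102400 + 269201031814790058166469010136732320 + 260517127562700056290131300132321600 + 252375967326365679531064697003186550 + 244728210740718234696790009215211200 + 237530322189520639558649126591234400 + 230743741555534335571259151545770560 + 224334193178991715138724175113943600 + 218271106876856803918758656867620800 + 212527130380097414341949218528999200 + 207077716780607737051130007797486400 + 201900773861092543624851757602549240 + 196976364742529310853513909856145600 + 192286451296278612976049292954808800 + 187814673359155854534745821025627200 + 183546158055538676022592506911408400 + 179467354543193372110979340091154880 + 175565890313993516195523267480477600 + 171830445839227696702001495831956800 + 168250644884243786354043131335457700 + 164816958253953096836613679675550400 + 161520619088874034899881406082039392 + 158353548126347093039099417727489600 + 155308287585455802788347505848114800 + 152377942536673617830076798190603200 + 149556128785994476759149450075962400 + 146836926444430940818074005529126720 + 144214838472208959732036969716106600 + 141684753586731609561299479019332800 + 139241913007650030086104660415551200 + 136881880583791554999899496679694400 + 134600515907395029083234505068366160 + 132393950072847569590066726296753600 + 130258563781350028145065650066160800 + 128190967530852408650699528636539200 + 126187983663182839765532348501593275 + 124246630068364642230678004678491840 + 122364105370359117348395004607605600 + 120537775439458234999911497076148800 + 118765161094760319779324563295617200 + 117043926875995677463682178320318400 + 115371870777767167785629575772885280 + 113746914851319742887240426818337600 + 112167096589495857569362087556971800 + 110630561019776736232795483617835200 + 109135553438428401959379328433810400 + 107680412725916023266587604054692928 + 106263565190048707170974609264499600 + 104883518888879243441481432520804800 + 103538858390303868525565003898743200 + 102228239929667110696127472203822400 + 100950386930546271812425878801274620 + 99704085857329651172766300050641600 + 98488182371264655426756954928072800 + 97301577764381948734868316916891200 + 96143225648139306488024646477404400 + 95012128875808255823459650636493760 = 40588013560929707575249126851977331109, so H_85 = 40588013560929707575249126851977331109/8076030954443701744994070304101969600; reducing by gcd(40588013560929707575249126851977331109, 8076030954443701744994070304101969600) = 11 gives 3689819414629973415931738804725211919/734184632222154704090370027645633600 ≈ 5.02574. (The PNT-adjacent estimate ln(85) + γ ≈ 5.01987 matches within O(1/n).)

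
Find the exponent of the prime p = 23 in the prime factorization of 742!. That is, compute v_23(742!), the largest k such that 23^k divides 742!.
v_23(742!) = 33

Legendre's formula: v_p(n!) = Σ_{k ≥ 1} ⌊n / p^k⌋. For p = 23, n = 742, the terms are:
  ⌊742/23^1⌋ = ⌊742/23⌋ = 32
  ⌊742/23^2⌋ = ⌊742/529⌋ = 1
(the next term ⌊742/23^3⌋ = 0, terminating the sum). Summing: v_23(742!) = 32 + 1 = 33.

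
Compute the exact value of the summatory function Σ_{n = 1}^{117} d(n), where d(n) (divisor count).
Σ_{n ≤ 117} d(n) = 578

Compute d(n) for each 1 ≤ n ≤ 117: d(1) = 1, d(2) = 2, d(3) = 2, d(4) = 3, d(5) = 2, d(6) = 4, d(7) = 2, d(8) = 4, d(9) = 3, d(10) = 4, d(11) = 2, d(12) = 6, d(13) = 2, d(14) = 4, d(15) = 4, d(16) = 5, d(17) = 2, d(18) = 6, d(19) = 2, d(20) = 6, d(21) = 4, d(22) = 4, d(23) = 2, d(24) = 8, d(25) = 3, d(26) = 4, d(27) = 4, d(28) = 6, d(29) = 2, d(30) = 8, d(31) = 2, d(32) = 6, d(33) = 4, d(34) = 4, d(35) = 4, d(36) = 9, d(37) = 2, d(38) = 4, d(39) = 4, d(40) = 8, d(41) = 2, d(42) = 8, d(43) = 2, d(44) = 6, d(45) = 6, d(46) = 4, d(47) = 2, d(48) = 10, d(49) = 3, d(50) = 6, d(51) = 4, d(52) = 6, d(53) = 2, d(54) = 8, d(55) = 4, d(56) = 8, d(57) = 4, d(58) = 4, d(59) = 2, d(60) = 12, d(61) = 2, d(62) = 4, d(63) = 6, d(64) = 7, d(65) = 4, d(66) = 8, d(67) = 2, d(68) = 6, d(69) = 4, d(70) = 8, d(71) = 2, d(72) = 12, d(73) = 2, d(74) = 4, d(75) = 6, d(76) = 6, d(77) = 4, d(78) = 8, d(79) = 2, d(80) = 10, d(81) = 5, d(82) = 4, d(83) = 2, d(84) = 12, d(85) = 4, d(86) = 4, d(87) = 4, d(88) = 8, d(89) = 2, d(90) = 12, d(91) = 4, d(92) = 6, d(93) = 4, d(94) = 4, d(95) = 4, d(96) = 12, d(97) = 2, d(98) = 6, d(99) = 6, d(100) = 9, d(101) = 2, d(102) = 8, d(103) = 2, d(104) = 8, d(105) = 8, d(106) = 4, d(107) = 2, d(108) = 12, d(109) = 2, d(110) = 8, d(111) = 4, d(112) = 10, d(113) = 2, d(114) = 8, d(115) = 4, d(116) = 6, d(117) = 6. Summing all 117 values: 578. (Dirichlet's divisor formula: Σ_{n ≤ x} d(n) = x ln(x) + (2γ − 1) x + O(√x). For x = 117, the asymptotic estimate is ≈ 575.24.)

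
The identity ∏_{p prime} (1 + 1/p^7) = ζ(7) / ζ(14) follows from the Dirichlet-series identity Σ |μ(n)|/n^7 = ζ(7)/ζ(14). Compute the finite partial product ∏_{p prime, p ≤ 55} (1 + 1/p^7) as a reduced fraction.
∏ = 309952223984670960543603211891856695601672510675385627534277668624533812457091991127236052954668734671204274242309849088/307404601692723276790274585782287621574695329443342398483341336503340384695750533342769593387518417543812906517214978125

The primes p ≤ 55 are [2, 3, 5, 7, 11, 13, 17, 19, 23, 29, 31, 37, 41, 43, 47, 53]. For each, (1 + 1/p^7) = (p^7 + 1)/p^7. Multiplying these fractions over p ∈ [2, 3, 5, 7, 11, 13, 17, 19, 23, 29, 31, 37, 41, 43, 47, 53] gives 309952223984670960543603211891856695601672510675385627534277668624533812457091991127236052954668734671204274242309849088/307404601692723276790274585782287621574695329443342398483341336503340384695750533342769593387518417543812906517214978125. (In the limit P → ∞ this tends to ζ(7)/ζ(14).)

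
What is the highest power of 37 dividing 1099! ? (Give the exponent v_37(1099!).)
v_37(1099!) = 29

Legendre's formula: v_p(n!) = Σ_{k ≥ 1} ⌊n / p^k⌋. For p = 37, n = 1099, the terms are:
  ⌊1099/37^1⌋ = ⌊1099/37⌋ = 29
(the next term ⌊1099/37^2⌋ = 0, terminating the sum). Summing: v_37(1099!) = 29 = 29.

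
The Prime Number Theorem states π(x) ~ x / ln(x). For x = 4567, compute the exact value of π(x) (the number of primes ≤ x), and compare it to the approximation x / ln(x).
π(4567) = 619;  x/ln(x) ≈ 541.97;  relative error ≈ 12.44%.

Directly count primes up to 4567: π(4567) = 619. The PNT approximation gives 4567/ln(4567) ≈ 4567/8.42661 ≈ 541.97. Relative error (π(x) − x/ln(x)) / π(x) ≈ 12.44%; the approximation is known to undercount slightly (Li(x) is a better estimate).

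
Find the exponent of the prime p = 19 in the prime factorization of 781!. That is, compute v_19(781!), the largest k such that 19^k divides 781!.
v_19(781!) = 43

Legendre's formula: v_p(n!) = Σ_{k ≥ 1} ⌊n / p^k⌋. For p = 19, n = 781, the terms are:
  ⌊781/19^1⌋ = ⌊781/19⌋ = 41
  ⌊781/19^2⌋ = ⌊781/361⌋ = 2
(the next term ⌊781/19^3⌋ = 0, terminating the sum). Summing: v_19(781!) = 41 + 2 = 43.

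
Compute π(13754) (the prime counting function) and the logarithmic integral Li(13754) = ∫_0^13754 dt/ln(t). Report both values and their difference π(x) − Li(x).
π(13754) = 1626;  Li(13754) ≈ 1646.47;  π(x) − Li(x) ≈ -20.47.

Direct count of primes ≤ 13754 gives π(13754) = 1626. Numerical evaluation of the logarithmic integral gives Li(13754) ≈ 1646.47. The difference π(x) − Li(x) ≈ -20.47 is typically negative for small/moderate x (Li(x) overestimates), though Littlewood's theorem shows this sign changes infinitely often.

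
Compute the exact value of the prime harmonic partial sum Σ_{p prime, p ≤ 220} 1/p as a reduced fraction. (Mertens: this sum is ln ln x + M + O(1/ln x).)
Σ 1/p = 3215488142498485484492183158345029261034221047849345857469577412562094716564064084247/1645783550795210387735581011435590727981167322669649249414629852197255934130751870910

π(220) = 47, so the primes ≤ 220 are [2, 3, 5, 7, 11, 13, 17, 19, 23, 29, 31, 37, 41, 43, 47, 53, 59, 61, 67, 71, 73, 79, 83, 89, 97, 101, 103, 107, 109, 113, 127, 131, 137, 139, 149, 151, 157, 163, 167, 173, 179, 181, 191, 193, 197, 199, 211]. Summing 1/p over these primes: 3215488142498485484492183158345029261034221047849345857469577412562094716564064084247/1645783550795210387735581011435590727981167322669649249414629852197255934130751870910 ≈ 1.9538. Mertens estimate ln ln(220) + 0.2615 ≈ 1.9467.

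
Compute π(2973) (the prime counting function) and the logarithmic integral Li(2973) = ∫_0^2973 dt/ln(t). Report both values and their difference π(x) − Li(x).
π(2973) = 429;  Li(2973) ≈ 439.38;  π(x) − Li(x) ≈ -10.38.

Direct count of primes ≤ 2973 gives π(2973) = 429. Numerical evaluation of the logarithmic integral gives Li(2973) ≈ 439.38. The difference π(x) − Li(x) ≈ -10.38 is typically negative for small/moderate x (Li(x) overestimates), though Littlewood's theorem shows this sign changes infinitely often.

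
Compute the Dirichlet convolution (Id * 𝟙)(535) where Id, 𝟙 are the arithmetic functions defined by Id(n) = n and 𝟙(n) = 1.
(Id * 𝟙)(535) = 648

Divisors of 535: [1, 5, 107, 535]. For each d | 535:
  d = 1: Id(1) · 𝟙(535/1) = 1 · 1 = 1
  d = 5: Id(5) · 𝟙(535/5) = 5 · 1 = 5
  d = 107: Id(107) · 𝟙(535/107) = 107 · 1 = 107
  d = 535: Id(535) · 𝟙(535/535) = 535 · 1 = 535
Summing: (Id * 𝟙)(535) = 1 + 5 + 107 + 535 = 648.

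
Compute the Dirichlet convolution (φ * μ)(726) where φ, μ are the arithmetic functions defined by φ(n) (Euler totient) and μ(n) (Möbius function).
(φ * μ)(726) = 0

Divisors of 726: [1, 2, 3, 6, 11, 22, 33, 66, 121, 242, 363, 726]. For each d | 726:
  d = 1: φ(1) · μ(726/1) = 1 · 0 = 0
  d = 2: φ(2) · μ(726/2) = 1 · 0 = 0
  d = 3: φ(3) · μ(726/3) = 2 · 0 = 0
  d = 6: φ(6) · μ(726/6) = 2 · 0 = 0
  d = 11: φ(11) · μ(726/11) = 10 · -1 = -10
  d = 22: φ(22) · μ(726/22) = 10 · 1 = 10
  d = 33: φ(33) · μ(726/33) = 20 · 1 = 20
  d = 66: φ(66) · μ(726/66) = 20 · -1 = -20
  d = 121: φ(121) · μ(726/121) = 110 · 1 = 110
  d = 242: φ(242) · μ(726/242) = 110 · -1 = -110
  d = 363: φ(363) · μ(726/363) = 220 · -1 = -220
  d = 726: φ(726) · μ(726/726) = 220 · 1 = 220
Summing: (φ * μ)(726) = 0 + 0 + 0 + 0 + -10 + 10 + 20 + -20 + 110 + -110 + -220 + 220 = 0.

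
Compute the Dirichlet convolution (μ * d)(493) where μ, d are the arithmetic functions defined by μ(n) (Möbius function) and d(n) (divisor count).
(μ * d)(493) = 1

Divisors of 493: [1, 17, 29, 493]. For each d | 493:
  d = 1: μ(1) · d(493/1) = 1 · 4 = 4
  d = 17: μ(17) · d(493/17) = -1 · 2 = -2
  d = 29: μ(29) · d(493/29) = -1 · 2 = -2
  d = 493: μ(493) · d(493/493) = 1 · 1 = 1
Summing: (μ * d)(493) = 4 + -2 + -2 + 1 = 1.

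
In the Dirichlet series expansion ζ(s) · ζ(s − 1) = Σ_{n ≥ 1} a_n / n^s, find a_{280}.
σ(280) = 720

In the product (Σ m^0/m^s)(Σ k / k^s) = Σ (Σ_{d | n} d) / n^s, the coefficient of 1/n^s is σ(n) = Σ_{d | n} d. For n = 280, divisors are [1, 2, 4, 5, 7, 8, 10, 14, 20, 28, 35, 40, 56, 70, 140, 280]; summing: σ(280) = 720.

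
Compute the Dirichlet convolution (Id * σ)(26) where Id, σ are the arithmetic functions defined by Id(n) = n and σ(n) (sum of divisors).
(Id * σ)(26) = 135

Divisors of 26: [1, 2, 13, 26]. For each d | 26:
  d = 1: Id(1) · σ(26/1) = 1 · 42 = 42
  d = 2: Id(2) · σ(26/2) = 2 · 14 = 28
  d = 13: Id(13) · σ(26/13) = 13 · 3 = 39
  d = 26: Id(26) · σ(26/26) = 26 · 1 = 26
Summing: (Id * σ)(26) = 42 + 28 + 39 + 26 = 135.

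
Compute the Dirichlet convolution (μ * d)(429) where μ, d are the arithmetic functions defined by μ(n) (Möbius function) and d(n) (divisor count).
(μ * d)(429) = 1

Divisors of 429: [1, 3, 11, 13, 33, 39, 143, 429]. For each d | 429:
  d = 1: μ(1) · d(429/1) = 1 · 8 = 8
  d = 3: μ(3) · d(429/3) = -1 · 4 = -4
  d = 11: μ(11) · d(429/11) = -1 · 4 = -4
  d = 13: μ(13) · d(429/13) = -1 · 4 = -4
  d = 33: μ(33) · d(429/33) = 1 · 2 = 2
  d = 39: μ(39) · d(429/39) = 1 · 2 = 2
  d = 143: μ(143) · d(429/143) = 1 · 2 = 2
  d = 429: μ(429) · d(429/429) = -1 · 1 = -1
Summing: (μ * d)(429) = 8 + -4 + -4 + -4 + 2 + 2 + 2 + -1 = 1.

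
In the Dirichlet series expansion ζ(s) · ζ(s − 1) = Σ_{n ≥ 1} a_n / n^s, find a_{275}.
σ(275) = 372

In the product (Σ m^0/m^s)(Σ k / k^s) = Σ (Σ_{d | n} d) / n^s, the coefficient of 1/n^s is σ(n) = Σ_{d | n} d. For n = 275, divisors are [1, 5, 11, 25, 55, 275]; summing: σ(275) = 372.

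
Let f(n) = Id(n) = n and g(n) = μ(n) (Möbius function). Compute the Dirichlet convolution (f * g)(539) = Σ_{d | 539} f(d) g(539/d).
(Id * μ)(539) = 420

Divisors of 539: [1, 7, 11, 49, 77, 539]. For each d | 539:
  d = 1: Id(1) · μ(539/1) = 1 · 0 = 0
  d = 7: Id(7) · μ(539/7) = 7 · 1 = 7
  d = 11: Id(11) · μ(539/11) = 11 · 0 = 0
  d = 49: Id(49) · μ(539/49) = 49 · -1 = -49
  d = 77: Id(77) · μ(539/77) = 77 · -1 = -77
  d = 539: Id(539) · μ(539/539) = 539 · 1 = 539
Summing: (Id * μ)(539) = 0 + 7 + 0 + -49 + -77 + 539 = 420.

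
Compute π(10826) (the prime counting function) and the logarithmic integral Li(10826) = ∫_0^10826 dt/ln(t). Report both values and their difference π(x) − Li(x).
π(10826) = 1315;  Li(10826) ≈ 1335.43;  π(x) − Li(x) ≈ -20.43.

Direct count of primes ≤ 10826 gives π(10826) = 1315. Numerical evaluation of the logarithmic integral gives Li(10826) ≈ 1335.43. The difference π(x) − Li(x) ≈ -20.43 is typically negative for small/moderate x (Li(x) overestimates), though Littlewood's theorem shows this sign changes infinitely often.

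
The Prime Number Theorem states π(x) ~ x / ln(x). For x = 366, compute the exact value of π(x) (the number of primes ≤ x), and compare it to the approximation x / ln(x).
π(366) = 72;  x/ln(x) ≈ 62.01;  relative error ≈ 13.88%.

Directly count primes up to 366: π(366) = 72. The PNT approximation gives 366/ln(366) ≈ 366/5.90263 ≈ 62.01. Relative error (π(x) − x/ln(x)) / π(x) ≈ 13.88%; the approximation is known to undercount slightly (Li(x) is a better estimate).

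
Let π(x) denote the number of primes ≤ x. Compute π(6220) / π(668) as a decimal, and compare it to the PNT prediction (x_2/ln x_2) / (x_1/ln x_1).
π(6220)/π(668) = 809/121 ≈ 6.6860;  PNT prediction ≈ 6.9331.

π(668) = 121 and π(6220) = 809, so π(6220)/π(668) ≈ 6.6860. The PNT-predicted ratio is (6220/ln(6220)) / (668/ln(668)) ≈ 6.9331. The two agree to within a few percent, as expected.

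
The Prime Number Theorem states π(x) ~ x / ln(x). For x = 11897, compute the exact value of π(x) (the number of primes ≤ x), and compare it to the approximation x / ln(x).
π(11897) = 1425;  x/ln(x) ≈ 1267.79;  relative error ≈ 11.03%.

Directly count primes up to 11897: π(11897) = 1425. The PNT approximation gives 11897/ln(11897) ≈ 11897/9.38404 ≈ 1267.79. Relative error (π(x) − x/ln(x)) / π(x) ≈ 11.03%; the approximation is known to undercount slightly (Li(x) is a better estimate).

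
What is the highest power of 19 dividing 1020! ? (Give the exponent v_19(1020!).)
v_19(1020!) = 55

Legendre's formula: v_p(n!) = Σ_{k ≥ 1} ⌊n / p^k⌋. For p = 19, n = 1020, the terms are:
  ⌊1020/19^1⌋ = ⌊1020/19⌋ = 53
  ⌊1020/19^2⌋ = ⌊1020/361⌋ = 2
(the next term ⌊1020/19^3⌋ = 0, terminating the sum). Summing: v_19(1020!) = 53 + 2 = 55.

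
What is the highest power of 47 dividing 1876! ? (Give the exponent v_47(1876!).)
v_47(1876!) = 39

Legendre's formula: v_p(n!) = Σ_{k ≥ 1} ⌊n / p^k⌋. For p = 47, n = 1876, the terms are:
  ⌊1876/47^1⌋ = ⌊1876/47⌋ = 39
(the next term ⌊1876/47^2⌋ = 0, terminating the sum). Summing: v_47(1876!) = 39 = 39.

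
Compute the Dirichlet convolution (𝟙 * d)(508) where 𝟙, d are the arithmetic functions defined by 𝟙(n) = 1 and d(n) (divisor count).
(𝟙 * d)(508) = 18

Divisors of 508: [1, 2, 4, 127, 254, 508]. For each d | 508:
  d = 1: 𝟙(1) · d(508/1) = 1 · 6 = 6
  d = 2: 𝟙(2) · d(508/2) = 1 · 4 = 4
  d = 4: 𝟙(4) · d(508/4) = 1 · 2 = 2
  d = 127: 𝟙(127) · d(508/127) = 1 · 3 = 3
  d = 254: 𝟙(254) · d(508/254) = 1 · 2 = 2
  d = 508: 𝟙(508) · d(508/508) = 1 · 1 = 1
Summing: (𝟙 * d)(508) = 6 + 4 + 2 + 3 + 2 + 1 = 18.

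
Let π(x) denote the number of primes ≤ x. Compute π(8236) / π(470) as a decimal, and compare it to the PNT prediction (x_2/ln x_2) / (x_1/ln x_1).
π(8236)/π(470) = 1033/91 ≈ 11.3516;  PNT prediction ≈ 11.9580.

π(470) = 91 and π(8236) = 1033, so π(8236)/π(470) ≈ 11.3516. The PNT-predicted ratio is (8236/ln(8236)) / (470/ln(470)) ≈ 11.9580. The two agree to within a few percent, as expected.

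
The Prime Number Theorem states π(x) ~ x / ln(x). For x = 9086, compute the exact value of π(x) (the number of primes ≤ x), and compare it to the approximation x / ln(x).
π(9086) = 1127;  x/ln(x) ≈ 996.87;  relative error ≈ 11.55%.

Directly count primes up to 9086: π(9086) = 1127. The PNT approximation gives 9086/ln(9086) ≈ 9086/9.11449 ≈ 996.87. Relative error (π(x) − x/ln(x)) / π(x) ≈ 11.55%; the approximation is known to undercount slightly (Li(x) is a better estimate).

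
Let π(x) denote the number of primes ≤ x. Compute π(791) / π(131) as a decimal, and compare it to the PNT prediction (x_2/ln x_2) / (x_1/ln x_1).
π(791)/π(131) = 138/32 ≈ 4.3125;  PNT prediction ≈ 4.4112.

π(131) = 32 and π(791) = 138, so π(791)/π(131) ≈ 4.3125. The PNT-predicted ratio is (791/ln(791)) / (131/ln(131)) ≈ 4.4112. The two agree to within a few percent, as expected.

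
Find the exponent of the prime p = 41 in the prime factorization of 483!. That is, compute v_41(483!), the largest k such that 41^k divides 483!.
v_41(483!) = 11

Legendre's formula: v_p(n!) = Σ_{k ≥ 1} ⌊n / p^k⌋. For p = 41, n = 483, the terms are:
  ⌊483/41^1⌋ = ⌊483/41⌋ = 11
(the next term ⌊483/41^2⌋ = 0, terminating the sum). Summing: v_41(483!) = 11 = 11.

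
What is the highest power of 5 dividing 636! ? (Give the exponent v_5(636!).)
v_5(636!) = 158

Legendre's formula: v_p(n!) = Σ_{k ≥ 1} ⌊n / p^k⌋. For p = 5, n = 636, the terms are:
  ⌊636/5^1⌋ = ⌊636/5⌋ = 127
  ⌊636/5^2⌋ = ⌊636/25⌋ = 25
  ⌊636/5^3⌋ = ⌊636/125⌋ = 5
  ⌊636/5^4⌋ = ⌊636/625⌋ = 1
(the next term ⌊636/5^5⌋ = 0, terminating the sum). Summing: v_5(636!) = 127 + 25 + 5 + 1 = 158.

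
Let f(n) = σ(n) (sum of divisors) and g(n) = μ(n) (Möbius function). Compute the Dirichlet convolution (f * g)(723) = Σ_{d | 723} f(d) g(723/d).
(σ * μ)(723) = 723

Divisors of 723: [1, 3, 241, 723]. For each d | 723:
  d = 1: σ(1) · μ(723/1) = 1 · 1 = 1
  d = 3: σ(3) · μ(723/3) = 4 · -1 = -4
  d = 241: σ(241) · μ(723/241) = 242 · -1 = -242
  d = 723: σ(723) · μ(723/723) = 968 · 1 = 968
Summing: (σ * μ)(723) = 1 + -4 + -242 + 968 = 723.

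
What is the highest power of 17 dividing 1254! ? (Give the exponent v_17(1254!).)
v_17(1254!) = 77

Legendre's formula: v_p(n!) = Σ_{k ≥ 1} ⌊n / p^k⌋. For p = 17, n = 1254, the terms are:
  ⌊1254/17^1⌋ = ⌊1254/17⌋ = 73
  ⌊1254/17^2⌋ = ⌊1254/289⌋ = 4
(the next term ⌊1254/17^3⌋ = 0, terminating the sum). Summing: v_17(1254!) = 73 + 4 = 77.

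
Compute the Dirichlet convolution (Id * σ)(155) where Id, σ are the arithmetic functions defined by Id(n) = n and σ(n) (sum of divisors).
(Id * σ)(155) = 693

Divisors of 155: [1, 5, 31, 155]. For each d | 155:
  d = 1: Id(1) · σ(155/1) = 1 · 192 = 192
  d = 5: Id(5) · σ(155/5) = 5 · 32 = 160
  d = 31: Id(31) · σ(155/31) = 31 · 6 = 186
  d = 155: Id(155) · σ(155/155) = 155 · 1 = 155
Summing: (Id * σ)(155) = 192 + 160 + 186 + 155 = 693.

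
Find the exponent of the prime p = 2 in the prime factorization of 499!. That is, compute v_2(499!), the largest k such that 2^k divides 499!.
v_2(499!) = 492

Legendre's formula: v_p(n!) = Σ_{k ≥ 1} ⌊n / p^k⌋. For p = 2, n = 499, the terms are:
  ⌊499/2^1⌋ = ⌊499/2⌋ = 249
  ⌊499/2^2⌋ = ⌊499/4⌋ = 124
  ⌊499/2^3⌋ = ⌊499/8⌋ = 62
  ⌊499/2^4⌋ = ⌊499/16⌋ = 31
  ⌊499/2^5⌋ = ⌊499/32⌋ = 15
  ⌊499/2^6⌋ = ⌊499/64⌋ = 7
  ⌊499/2^7⌋ = ⌊499/128⌋ = 3
  ⌊499/2^8⌋ = ⌊499/256⌋ = 1
(the next term ⌊499/2^9⌋ = 0, terminating the sum). Summing: v_2(499!) = 249 + 124 + 62 + 31 + 15 + 7 + 3 + 1 = 492.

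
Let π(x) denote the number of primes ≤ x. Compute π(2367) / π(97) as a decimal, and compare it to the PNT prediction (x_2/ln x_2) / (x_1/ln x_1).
π(2367)/π(97) = 350/25 ≈ 14.0000;  PNT prediction ≈ 14.3683.

π(97) = 25 and π(2367) = 350, so π(2367)/π(97) ≈ 14.0000. The PNT-predicted ratio is (2367/ln(2367)) / (97/ln(97)) ≈ 14.3683. The two agree to within a few percent, as expected.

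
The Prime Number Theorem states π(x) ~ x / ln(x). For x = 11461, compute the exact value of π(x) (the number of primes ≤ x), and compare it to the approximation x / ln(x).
π(11461) = 1381;  x/ln(x) ≈ 1226.21;  relative error ≈ 11.21%.

Directly count primes up to 11461: π(11461) = 1381. The PNT approximation gives 11461/ln(11461) ≈ 11461/9.34671 ≈ 1226.21. Relative error (π(x) − x/ln(x)) / π(x) ≈ 11.21%; the approximation is known to undercount slightly (Li(x) is a better estimate).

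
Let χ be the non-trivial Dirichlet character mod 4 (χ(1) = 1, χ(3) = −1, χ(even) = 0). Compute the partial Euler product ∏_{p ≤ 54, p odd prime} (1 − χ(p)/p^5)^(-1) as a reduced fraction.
∏ = 241552412610573346540717288090615330738043013683948985221451329316738054554305/242484077809603940117660402752750309983134701869309180441833184178683110227968

The odd primes p ≤ 54 are [3, 5, 7, 11, 13, 17, 19, 23, 29, 31, 37, 41, 43, 47, 53]. For each, χ(p) = 1 if p ≡ 1 mod 4, χ(p) = −1 if p ≡ 3 mod 4. Taking (1 − χ(p)/p^5)^(-1) = p^5/(p^5 − χ(p)): (1 − (-1)/3^5)^(-1) · (1 − (1)/5^5)^(-1) · (1 − (-1)/7^5)^(-1) · (1 − (-1)/11^5)^(-1) · (1 − (1)/13^5)^(-1) · (1 − (1)/17^5)^(-1) · (1 − (-1)/19^5)^(-1) · (1 − (-1)/23^5)^(-1) · (1 − (1)/29^5)^(-1) · (1 − (-1)/31^5)^(-1) · (1 − (1)/37^5)^(-1) · (1 − (1)/41^5)^(-1) · (1 − (-1)/43^5)^(-1) · (1 − (-1)/47^5)^(-1) · (1 − (1)/53^5)^(-1) = 241552412610573346540717288090615330738043013683948985221451329316738054554305/242484077809603940117660402752750309983134701869309180441833184178683110227968.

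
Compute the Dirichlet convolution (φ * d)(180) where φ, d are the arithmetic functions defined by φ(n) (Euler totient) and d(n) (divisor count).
(φ * d)(180) = 546

Divisors of 180: [1, 2, 3, 4, 5, 6, 9, 10, 12, 15, 18, 20, 30, 36, 45, 60, 90, 180]. For each d | 180:
  d = 1: φ(1) · d(180/1) = 1 · 18 = 18
  d = 2: φ(2) · d(180/2) = 1 · 12 = 12
  d = 3: φ(3) · d(180/3) = 2 · 12 = 24
  d = 4: φ(4) · d(180/4) = 2 · 6 = 12
  d = 5: φ(5) · d(180/5) = 4 · 9 = 36
  d = 6: φ(6) · d(180/6) = 2 · 8 = 16
  d = 9: φ(9) · d(180/9) = 6 · 6 = 36
  d = 10: φ(10) · d(180/10) = 4 · 6 = 24
  d = 12: φ(12) · d(180/12) = 4 · 4 = 16
  d = 15: φ(15) · d(180/15) = 8 · 6 = 48
  d = 18: φ(18) · d(180/18) = 6 · 4 = 24
  d = 20: φ(20) · d(180/20) = 8 · 3 = 24
  d = 30: φ(30) · d(180/30) = 8 · 4 = 32
  d = 36: φ(36) · d(180/36) = 12 · 2 = 24
  d = 45: φ(45) · d(180/45) = 24 · 3 = 72
  d = 60: φ(60) · d(180/60) = 16 · 2 = 32
  d = 90: φ(90) · d(180/90) = 24 · 2 = 48
  d = 180: φ(180) · d(180/180) = 48 · 1 = 48
Summing: (φ * d)(180) = 18 + 12 + 24 + 12 + 36 + 16 + 36 + 24 + 16 + 48 + 24 + 24 + 32 + 24 + 72 + 32 + 48 + 48 = 546.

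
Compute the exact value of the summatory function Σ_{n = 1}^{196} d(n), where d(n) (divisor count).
Σ_{n ≤ 196} d(n) = 1070

Compute d(n) for each 1 ≤ n ≤ 196: d(1) = 1, d(2) = 2, d(3) = 2, d(4) = 3, d(5) = 2, d(6) = 4, d(7) = 2, d(8) = 4, d(9) = 3, d(10) = 4, d(11) = 2, d(12) = 6, d(13) = 2, d(14) = 4, d(15) = 4, d(16) = 5, d(17) = 2, d(18) = 6, d(19) = 2, d(20) = 6, d(21) = 4, d(22) = 4, d(23) = 2, d(24) = 8, d(25) = 3, d(26) = 4, d(27) = 4, d(28) = 6, d(29) = 2, d(30) = 8, d(31) = 2, d(32) = 6, d(33) = 4, d(34) = 4, d(35) = 4, d(36) = 9, d(37) = 2, d(38) = 4, d(39) = 4, d(40) = 8, d(41) = 2, d(42) = 8, d(43) = 2, d(44) = 6, d(45) = 6, d(46) = 4, d(47) = 2, d(48) = 10, d(49) = 3, d(50) = 6, d(51) = 4, d(52) = 6, d(53) = 2, d(54) = 8, d(55) = 4, d(56) = 8, d(57) = 4, d(58) = 4, d(59) = 2, d(60) = 12, d(61) = 2, d(62) = 4, d(63) = 6, d(64) = 7, d(65) = 4, d(66) = 8, d(67) = 2, d(68) = 6, d(69) = 4, d(70) = 8, d(71) = 2, d(72) = 12, d(73) = 2, d(74) = 4, d(75) = 6, d(76) = 6, d(77) = 4, d(78) = 8, d(79) = 2, d(80) = 10, d(81) = 5, d(82) = 4, d(83) = 2, d(84) = 12, d(85) = 4, d(86) = 4, d(87) = 4, d(88) = 8, d(89) = 2, d(90) = 12, d(91) = 4, d(92) = 6, d(93) = 4, d(94) = 4, d(95) = 4, d(96) = 12, d(97) = 2, d(98) = 6, d(99) = 6, d(100) = 9, d(101) = 2, d(102) = 8, d(103) = 2, d(104) = 8, d(105) = 8, d(106) = 4, d(107) = 2, d(108) = 12, d(109) = 2, d(110) = 8, d(111) = 4, d(112) = 10, d(113) = 2, d(114) = 8, d(115) = 4, d(116) = 6, d(117) = 6, d(118) = 4, d(119) = 4, d(120) = 16, d(121) = 3, d(122) = 4, d(123) = 4, d(124) = 6, d(125) = 4, d(126) = 12, d(127) = 2, d(128) = 8, d(129) = 4, d(130) = 8, d(131) = 2, d(132) = 12, d(133) = 4, d(134) = 4, d(135) = 8, d(136) = 8, d(137) = 2, d(138) = 8, d(139) = 2, d(140) = 12, d(141) = 4, d(142) = 4, d(143) = 4, d(144) = 15, d(145) = 4, d(146) = 4, d(147) = 6, d(148) = 6, d(149) = 2, d(150) = 12, d(151) = 2, d(152) = 8, d(153) = 6, d(154) = 8, d(155) = 4, d(156) = 12, d(157) = 2, d(158) = 4, d(159) = 4, d(160) = 12, d(161) = 4, d(162) = 10, d(163) = 2, d(164) = 6, d(165) = 8, d(166) = 4, d(167) = 2, d(168) = 16, d(169) = 3, d(170) = 8, d(171) = 6, d(172) = 6, d(173) = 2, d(174) = 8, d(175) = 6, d(176) = 10, d(177) = 4, d(178) = 4, d(179) = 2, d(180) = 18, d(181) = 2, d(182) = 8, d(183) = 4, d(184) = 8, d(185) = 4, d(186) = 8, d(187) = 4, d(188) = 6, d(189) = 8, d(190) = 8, d(191) = 2, d(192) = 14, d(193) = 2, d(194) = 4, d(195) = 8, d(196) = 9. Summing all 196 values: 1070. (Dirichlet's divisor formula: Σ_{n ≤ x} d(n) = x ln(x) + (2γ − 1) x + O(√x). For x = 196, the asymptotic estimate is ≈ 1064.78.)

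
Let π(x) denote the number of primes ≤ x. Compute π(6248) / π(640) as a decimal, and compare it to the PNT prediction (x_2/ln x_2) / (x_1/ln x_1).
π(6248)/π(640) = 812/115 ≈ 7.0609;  PNT prediction ≈ 7.2174.

π(640) = 115 and π(6248) = 812, so π(6248)/π(640) ≈ 7.0609. The PNT-predicted ratio is (6248/ln(6248)) / (640/ln(640)) ≈ 7.2174. The two agree to within a few percent, as expected.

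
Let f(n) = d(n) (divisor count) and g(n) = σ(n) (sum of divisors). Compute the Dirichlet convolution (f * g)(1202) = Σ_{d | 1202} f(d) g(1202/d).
(d * σ)(1202) = 3020

Divisors of 1202: [1, 2, 601, 1202]. For each d | 1202:
  d = 1: d(1) · σ(1202/1) = 1 · 1806 = 1806
  d = 2: d(2) · σ(1202/2) = 2 · 602 = 1204
  d = 601: d(601) · σ(1202/601) = 2 · 3 = 6
  d = 1202: d(1202) · σ(1202/1202) = 4 · 1 = 4
Summing: (d * σ)(1202) = 1806 + 1204 + 6 + 4 = 3020.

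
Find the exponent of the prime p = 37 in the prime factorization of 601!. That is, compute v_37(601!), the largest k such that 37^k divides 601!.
v_37(601!) = 16

Legendre's formula: v_p(n!) = Σ_{k ≥ 1} ⌊n / p^k⌋. For p = 37, n = 601, the terms are:
  ⌊601/37^1⌋ = ⌊601/37⌋ = 16
(the next term ⌊601/37^2⌋ = 0, terminating the sum). Summing: v_37(601!) = 16 = 16.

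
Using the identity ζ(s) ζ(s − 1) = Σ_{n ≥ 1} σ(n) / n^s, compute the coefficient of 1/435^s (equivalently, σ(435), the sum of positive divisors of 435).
σ(435) = 720

In the product (Σ m^0/m^s)(Σ k / k^s) = Σ (Σ_{d | n} d) / n^s, the coefficient of 1/n^s is σ(n) = Σ_{d | n} d. For n = 435, divisors are [1, 3, 5, 15, 29, 87, 145, 435]; summing: σ(435) = 720.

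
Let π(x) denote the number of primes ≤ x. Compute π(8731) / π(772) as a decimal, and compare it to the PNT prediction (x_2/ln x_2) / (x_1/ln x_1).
π(8731)/π(772) = 1088/136 ≈ 8.0000;  PNT prediction ≈ 8.2865.

π(772) = 136 and π(8731) = 1088, so π(8731)/π(772) ≈ 8.0000. The PNT-predicted ratio is (8731/ln(8731)) / (772/ln(772)) ≈ 8.2865. The two agree to within a few percent, as expected.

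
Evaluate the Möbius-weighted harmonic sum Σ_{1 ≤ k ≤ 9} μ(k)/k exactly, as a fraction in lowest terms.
Σ μ(k)/k = -1/105

Values of μ(k) for 1 ≤ k ≤ 9: μ(1) = 1, μ(2) = -1, μ(3) = -1, μ(5) = -1, μ(6) = 1, μ(7) = -1, with μ = 0 on non-squarefree integers. Summing μ(k)/k for k where μ(k) ≠ 0 gives -1/105 ≈ -0.0095. (PNT ⟺ this sum → 0 as n → ∞.)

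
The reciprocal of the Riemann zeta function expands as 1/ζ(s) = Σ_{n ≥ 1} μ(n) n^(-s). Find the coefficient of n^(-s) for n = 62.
μ(62) = 1

Factor n = 62 = 2 · 31. μ(n) = 0 if any exponent ≥ 2 (not squarefree); otherwise μ(n) = (−1)^{ω(n)} where ω(n) is the number of distinct prime factors. Applying: μ(62) = 1.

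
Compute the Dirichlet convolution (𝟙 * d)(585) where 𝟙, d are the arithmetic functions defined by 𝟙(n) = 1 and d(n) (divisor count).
(𝟙 * d)(585) = 54

Divisors of 585: [1, 3, 5, 9, 13, 15, 39, 45, 65, 117, 195, 585]. For each d | 585:
  d = 1: 𝟙(1) · d(585/1) = 1 · 12 = 12
  d = 3: 𝟙(3) · d(585/3) = 1 · 8 = 8
  d = 5: 𝟙(5) · d(585/5) = 1 · 6 = 6
  d = 9: 𝟙(9) · d(585/9) = 1 · 4 = 4
  d = 13: 𝟙(13) · d(585/13) = 1 · 6 = 6
  d = 15: 𝟙(15) · d(585/15) = 1 · 4 = 4
  d = 39: 𝟙(39) · d(585/39) = 1 · 4 = 4
  d = 45: 𝟙(45) · d(585/45) = 1 · 2 = 2
  d = 65: 𝟙(65) · d(585/65) = 1 · 3 = 3
  d = 117: 𝟙(117) · d(585/117) = 1 · 2 = 2
  d = 195: 𝟙(195) · d(585/195) = 1 · 2 = 2
  d = 585: 𝟙(585) · d(585/585) = 1 · 1 = 1
Summing: (𝟙 * d)(585) = 12 + 8 + 6 + 4 + 6 + 4 + 4 + 2 + 3 + 2 + 2 + 1 = 54.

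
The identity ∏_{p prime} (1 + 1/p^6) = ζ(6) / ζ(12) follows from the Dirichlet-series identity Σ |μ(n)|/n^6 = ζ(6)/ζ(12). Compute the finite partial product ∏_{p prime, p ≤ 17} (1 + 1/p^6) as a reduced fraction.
∏ = 37082050739665581555281/36458868890141886060873

The primes p ≤ 17 are [2, 3, 5, 7, 11, 13, 17]. For each, (1 + 1/p^6) = (p^6 + 1)/p^6. Multiplying these fractions over p ∈ [2, 3, 5, 7, 11, 13, 17] gives 37082050739665581555281/36458868890141886060873. (In the limit P → ∞ this tends to ζ(6)/ζ(12).)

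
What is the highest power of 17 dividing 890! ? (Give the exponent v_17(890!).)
v_17(890!) = 55

Legendre's formula: v_p(n!) = Σ_{k ≥ 1} ⌊n / p^k⌋. For p = 17, n = 890, the terms are:
  ⌊890/17^1⌋ = ⌊890/17⌋ = 52
  ⌊890/17^2⌋ = ⌊890/289⌋ = 3
(the next term ⌊890/17^3⌋ = 0, terminating the sum). Summing: v_17(890!) = 52 + 3 = 55.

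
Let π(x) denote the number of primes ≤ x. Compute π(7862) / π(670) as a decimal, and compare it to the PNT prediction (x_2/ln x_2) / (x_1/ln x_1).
π(7862)/π(670) = 992/121 ≈ 8.1983;  PNT prediction ≈ 8.5129.

π(670) = 121 and π(7862) = 992, so π(7862)/π(670) ≈ 8.1983. The PNT-predicted ratio is (7862/ln(7862)) / (670/ln(670)) ≈ 8.5129. The two agree to within a few percent, as expected.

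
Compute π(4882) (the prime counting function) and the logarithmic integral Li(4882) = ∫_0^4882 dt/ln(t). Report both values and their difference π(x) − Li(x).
π(4882) = 653;  Li(4882) ≈ 670.41;  π(x) − Li(x) ≈ -17.41.

Direct count of primes ≤ 4882 gives π(4882) = 653. Numerical evaluation of the logarithmic integral gives Li(4882) ≈ 670.41. The difference π(x) − Li(x) ≈ -17.41 is typically negative for small/moderate x (Li(x) overestimates), though Littlewood's theorem shows this sign changes infinitely often.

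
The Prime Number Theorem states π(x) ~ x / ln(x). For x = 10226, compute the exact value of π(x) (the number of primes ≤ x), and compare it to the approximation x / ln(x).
π(10226) = 1254;  x/ln(x) ≈ 1107.59;  relative error ≈ 11.68%.

Directly count primes up to 10226: π(10226) = 1254. The PNT approximation gives 10226/ln(10226) ≈ 10226/9.23269 ≈ 1107.59. Relative error (π(x) − x/ln(x)) / π(x) ≈ 11.68%; the approximation is known to undercount slightly (Li(x) is a better estimate).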